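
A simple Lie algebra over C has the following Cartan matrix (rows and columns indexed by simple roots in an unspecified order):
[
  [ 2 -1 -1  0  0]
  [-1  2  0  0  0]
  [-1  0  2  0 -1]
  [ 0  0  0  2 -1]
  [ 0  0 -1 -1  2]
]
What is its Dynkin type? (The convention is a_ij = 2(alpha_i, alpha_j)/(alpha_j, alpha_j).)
A_5 (sl(6))

The matrix has rank 5 with 2's on the diagonal. Reading the off-diagonal entries as Dynkin edges (a single edge where a_ij = a_ji = -1; a double or triple edge where a_ij * a_ji = 2 or 3), the diagram is a chain of 5 nodes with single edges (A_5). One simple-root ordering that puts it in standard form is (alpha_4, alpha_5, alpha_3, alpha_1, alpha_2). So the algebra is type A_5, i.e. sl(6).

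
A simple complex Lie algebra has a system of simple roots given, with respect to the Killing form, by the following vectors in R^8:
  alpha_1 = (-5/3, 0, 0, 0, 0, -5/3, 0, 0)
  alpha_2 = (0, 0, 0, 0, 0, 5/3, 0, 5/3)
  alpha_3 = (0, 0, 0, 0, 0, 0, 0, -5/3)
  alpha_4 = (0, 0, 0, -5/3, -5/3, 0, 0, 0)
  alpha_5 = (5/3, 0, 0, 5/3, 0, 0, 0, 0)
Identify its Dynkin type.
Compute the Cartan integers a_ij = 2(alpha_i, alpha_j)/(alpha_j, alpha_j); the resulting 5x5 Cartan matrix is
[[2, -1, 0, 0, -1], [-1, 2, -2, 0, 0], [0, -1, 2, 0, 0], [0, 0, 0, 2, -1], [-1, 0, 0, -1, 2]].
The roots have two lengths (squared-length ratio 2:1); the short ones are alpha_{3}. The associated Dynkin diagram is a chain of 5 nodes with a double edge at one end; the terminal node there is the unique short simple root (B_5), so the type is B_5 (the algebra so(11)).

B5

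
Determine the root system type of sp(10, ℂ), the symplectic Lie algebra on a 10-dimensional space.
This is sp(10), which has dimension 10(10+1)/2 = 55 and rank 10/2 = 5. In the classification of classical Lie algebras, the symplectic algebra sp(2n) has type C_n; here n = 5, so the Dynkin diagram is a chain of 5 nodes with a double edge at one end; the terminal node there is the unique long simple root (C_5). Hence the type is C_5.

type C_5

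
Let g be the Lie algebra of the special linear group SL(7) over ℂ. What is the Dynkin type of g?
A_6 (sl(7))

This is sl(7), which has dimension 7^2 - 1 = 48 and rank 7 - 1 = 6 (a Cartan subalgebra is the diagonal traceless matrices). In the classification of classical Lie algebras, the special linear algebra sl(n+1) has type A_n; here n = 6, so the Dynkin diagram is a chain of 6 nodes with single edges (A_6). Hence the type is A_6.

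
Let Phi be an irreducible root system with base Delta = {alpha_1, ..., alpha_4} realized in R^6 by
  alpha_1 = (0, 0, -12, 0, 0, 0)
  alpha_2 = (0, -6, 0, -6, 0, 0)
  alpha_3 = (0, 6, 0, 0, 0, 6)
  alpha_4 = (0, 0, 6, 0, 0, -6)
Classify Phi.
type C_4

Compute the Cartan integers a_ij = 2(alpha_i, alpha_j)/(alpha_j, alpha_j); the resulting 4x4 Cartan matrix is
[[2, 0, 0, -2], [0, 2, -1, 0], [0, -1, 2, -1], [-1, 0, -1, 2]].
The roots have two lengths (squared-length ratio 2:1); the short ones are alpha_{2,3,4}. The associated Dynkin diagram is a chain of 4 nodes with a double edge at one end; the terminal node there is the unique long simple root (C_4), so the type is C_4 (the algebra sp(8)).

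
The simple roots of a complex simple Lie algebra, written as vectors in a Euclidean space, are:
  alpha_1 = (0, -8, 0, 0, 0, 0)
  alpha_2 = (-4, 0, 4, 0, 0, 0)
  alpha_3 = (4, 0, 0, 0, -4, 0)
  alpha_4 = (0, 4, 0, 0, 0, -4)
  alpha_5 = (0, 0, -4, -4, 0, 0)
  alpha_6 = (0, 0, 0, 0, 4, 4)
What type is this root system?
C_6

Compute the Cartan integers a_ij = 2(alpha_i, alpha_j)/(alpha_j, alpha_j); the resulting 6x6 Cartan matrix is
[[2, 0, 0, -2, 0, 0], [0, 2, -1, 0, -1, 0], [0, -1, 2, 0, 0, -1], [-1, 0, 0, 2, 0, -1], [0, -1, 0, 0, 2, 0], [0, 0, -1, -1, 0, 2]].
The roots have two lengths (squared-length ratio 2:1); the short ones are alpha_{2,3,4,5,6}. The associated Dynkin diagram is a chain of 6 nodes with a double edge at one end; the terminal node there is the unique long simple root (C_6), so the type is C_6 (the algebra sp(12)).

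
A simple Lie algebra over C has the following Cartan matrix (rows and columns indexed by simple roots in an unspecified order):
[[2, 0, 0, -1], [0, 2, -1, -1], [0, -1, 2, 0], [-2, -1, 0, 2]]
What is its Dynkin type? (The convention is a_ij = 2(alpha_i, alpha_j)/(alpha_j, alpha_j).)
type B_4

The matrix has rank 4 with 2's on the diagonal. Reading the off-diagonal entries as Dynkin edges (a single edge where a_ij = a_ji = -1; a double or triple edge where a_ij * a_ji = 2 or 3), the diagram is a chain of 4 nodes with a double edge at one end; the terminal node there is the unique short simple root (B_4). One simple-root ordering that puts it in standard form is (alpha_3, alpha_2, alpha_4, alpha_1). So the algebra is type B_4, i.e. so(9).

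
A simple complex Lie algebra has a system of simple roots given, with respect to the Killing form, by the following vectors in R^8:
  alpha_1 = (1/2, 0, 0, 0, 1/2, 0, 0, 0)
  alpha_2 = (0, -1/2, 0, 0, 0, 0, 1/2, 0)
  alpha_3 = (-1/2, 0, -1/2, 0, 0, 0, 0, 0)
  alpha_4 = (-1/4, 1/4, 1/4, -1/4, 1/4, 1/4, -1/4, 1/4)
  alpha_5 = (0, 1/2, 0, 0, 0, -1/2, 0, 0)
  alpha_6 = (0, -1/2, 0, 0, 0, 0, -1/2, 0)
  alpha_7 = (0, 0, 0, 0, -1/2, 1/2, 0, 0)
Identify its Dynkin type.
Compute the Cartan integers a_ij = 2(alpha_i, alpha_j)/(alpha_j, alpha_j); the resulting 7x7 Cartan matrix is
[[2, 0, -1, 0, 0, 0, -1], [0, 2, 0, -1, -1, 0, 0], [-1, 0, 2, 0, 0, 0, 0], [0, -1, 0, 2, 0, 0, 0], [0, -1, 0, 0, 2, -1, -1], [0, 0, 0, 0, -1, 2, 0], [-1, 0, 0, 0, -1, 0, 2]].
All simple roots have the same length, so the diagram is simply laced. The associated Dynkin diagram is a chain of 6 nodes with one extra node attached to the third node from one end (E_7), so the type is E_7.

E_7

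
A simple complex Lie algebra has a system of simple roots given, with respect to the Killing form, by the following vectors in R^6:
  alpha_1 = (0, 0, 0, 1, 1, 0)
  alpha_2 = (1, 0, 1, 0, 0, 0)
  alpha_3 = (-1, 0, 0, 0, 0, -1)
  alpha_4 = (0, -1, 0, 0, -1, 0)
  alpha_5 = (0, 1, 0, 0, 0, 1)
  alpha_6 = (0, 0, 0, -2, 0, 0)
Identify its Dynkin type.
type C_6

Compute the Cartan integers a_ij = 2(alpha_i, alpha_j)/(alpha_j, alpha_j); the resulting 6x6 Cartan matrix is
[[2, 0, 0, -1, 0, -1], [0, 2, -1, 0, 0, 0], [0, -1, 2, 0, -1, 0], [-1, 0, 0, 2, -1, 0], [0, 0, -1, -1, 2, 0], [-2, 0, 0, 0, 0, 2]].
The roots have two lengths (squared-length ratio 2:1); the short ones are alpha_{1,2,3,4,5}. The associated Dynkin diagram is a chain of 6 nodes with a double edge at one end; the terminal node there is the unique long simple root (C_6), so the type is C_6 (the algebra sp(12)).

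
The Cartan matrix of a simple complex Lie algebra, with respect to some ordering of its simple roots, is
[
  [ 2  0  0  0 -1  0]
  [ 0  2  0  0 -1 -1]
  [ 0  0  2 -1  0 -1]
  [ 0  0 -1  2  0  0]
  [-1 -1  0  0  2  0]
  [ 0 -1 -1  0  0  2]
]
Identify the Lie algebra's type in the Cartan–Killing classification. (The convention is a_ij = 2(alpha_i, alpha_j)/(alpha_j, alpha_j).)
The matrix has rank 6 with 2's on the diagonal. Reading the off-diagonal entries as Dynkin edges (a single edge where a_ij = a_ji = -1; a double or triple edge where a_ij * a_ji = 2 or 3), the diagram is a chain of 6 nodes with single edges (A_6). One simple-root ordering that puts it in standard form is (alpha_1, alpha_5, alpha_2, alpha_6, alpha_3, alpha_4). So the algebra is type A_6, i.e. sl(7).

type A_6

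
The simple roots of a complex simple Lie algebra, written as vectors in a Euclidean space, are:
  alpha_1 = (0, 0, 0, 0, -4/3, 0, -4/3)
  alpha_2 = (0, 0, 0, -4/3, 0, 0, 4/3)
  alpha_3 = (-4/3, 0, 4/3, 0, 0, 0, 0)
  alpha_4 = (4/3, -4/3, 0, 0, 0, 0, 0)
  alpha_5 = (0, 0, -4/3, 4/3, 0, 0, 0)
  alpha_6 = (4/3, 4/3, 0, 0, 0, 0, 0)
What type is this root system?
Compute the Cartan integers a_ij = 2(alpha_i, alpha_j)/(alpha_j, alpha_j); the resulting 6x6 Cartan matrix is
[[2, -1, 0, 0, 0, 0], [-1, 2, 0, 0, -1, 0], [0, 0, 2, -1, -1, -1], [0, 0, -1, 2, 0, 0], [0, -1, -1, 0, 2, 0], [0, 0, -1, 0, 0, 2]].
All simple roots have the same length, so the diagram is simply laced. The associated Dynkin diagram is a chain of 4 nodes with a fork of two nodes at one end (D_6), so the type is D_6 (the algebra so(12)).

D6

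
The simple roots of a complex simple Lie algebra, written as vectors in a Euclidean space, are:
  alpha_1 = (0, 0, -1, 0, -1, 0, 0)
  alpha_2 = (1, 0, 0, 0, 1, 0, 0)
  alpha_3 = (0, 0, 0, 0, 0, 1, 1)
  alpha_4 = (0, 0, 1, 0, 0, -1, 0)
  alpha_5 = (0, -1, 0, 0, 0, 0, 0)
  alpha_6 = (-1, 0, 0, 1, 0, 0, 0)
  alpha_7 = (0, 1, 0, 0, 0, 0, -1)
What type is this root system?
Compute the Cartan integers a_ij = 2(alpha_i, alpha_j)/(alpha_j, alpha_j); the resulting 7x7 Cartan matrix is
[[2, -1, 0, -1, 0, 0, 0], [-1, 2, 0, 0, 0, -1, 0], [0, 0, 2, -1, 0, 0, -1], [-1, 0, -1, 2, 0, 0, 0], [0, 0, 0, 0, 2, 0, -1], [0, -1, 0, 0, 0, 2, 0], [0, 0, -1, 0, -2, 0, 2]].
The roots have two lengths (squared-length ratio 2:1); the short ones are alpha_{5}. The associated Dynkin diagram is a chain of 7 nodes with a double edge at one end; the terminal node there is the unique short simple root (B_7), so the type is B_7 (the algebra so(15)).

B_7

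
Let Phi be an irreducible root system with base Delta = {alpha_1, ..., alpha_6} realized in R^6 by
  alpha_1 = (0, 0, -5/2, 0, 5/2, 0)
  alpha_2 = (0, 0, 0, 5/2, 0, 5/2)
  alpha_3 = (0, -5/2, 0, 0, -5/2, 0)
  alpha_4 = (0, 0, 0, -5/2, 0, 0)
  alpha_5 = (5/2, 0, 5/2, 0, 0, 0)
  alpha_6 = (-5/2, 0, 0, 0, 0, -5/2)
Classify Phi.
B6

Compute the Cartan integers a_ij = 2(alpha_i, alpha_j)/(alpha_j, alpha_j); the resulting 6x6 Cartan matrix is
[[2, 0, -1, 0, -1, 0], [0, 2, 0, -2, 0, -1], [-1, 0, 2, 0, 0, 0], [0, -1, 0, 2, 0, 0], [-1, 0, 0, 0, 2, -1], [0, -1, 0, 0, -1, 2]].
The roots have two lengths (squared-length ratio 2:1); the short ones are alpha_{4}. The associated Dynkin diagram is a chain of 6 nodes with a double edge at one end; the terminal node there is the unique short simple root (B_6), so the type is B_6 (the algebra so(13)).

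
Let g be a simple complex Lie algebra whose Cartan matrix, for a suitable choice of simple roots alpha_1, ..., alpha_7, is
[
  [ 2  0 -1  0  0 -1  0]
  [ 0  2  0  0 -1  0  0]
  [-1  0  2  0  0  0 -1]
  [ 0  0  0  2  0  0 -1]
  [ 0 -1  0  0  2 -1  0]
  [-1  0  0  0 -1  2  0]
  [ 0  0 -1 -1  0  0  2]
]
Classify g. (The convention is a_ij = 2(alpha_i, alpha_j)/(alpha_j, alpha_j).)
A7

The matrix has rank 7 with 2's on the diagonal. Reading the off-diagonal entries as Dynkin edges (a single edge where a_ij = a_ji = -1; a double or triple edge where a_ij * a_ji = 2 or 3), the diagram is a chain of 7 nodes with single edges (A_7). One simple-root ordering that puts it in standard form is (alpha_2, alpha_5, alpha_6, alpha_1, alpha_3, alpha_7, alpha_4). So the algebra is type A_7, i.e. sl(8).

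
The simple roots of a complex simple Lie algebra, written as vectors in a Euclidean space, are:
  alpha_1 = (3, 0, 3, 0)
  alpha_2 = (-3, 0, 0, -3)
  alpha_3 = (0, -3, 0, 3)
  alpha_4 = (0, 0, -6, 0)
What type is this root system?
Compute the Cartan integers a_ij = 2(alpha_i, alpha_j)/(alpha_j, alpha_j); the resulting 4x4 Cartan matrix is
[[2, -1, 0, -1], [-1, 2, -1, 0], [0, -1, 2, 0], [-2, 0, 0, 2]].
The roots have two lengths (squared-length ratio 2:1); the short ones are alpha_{1,2,3}. The associated Dynkin diagram is a chain of 4 nodes with a double edge at one end; the terminal node there is the unique long simple root (C_4), so the type is C_4 (the algebra sp(8)).

type C_4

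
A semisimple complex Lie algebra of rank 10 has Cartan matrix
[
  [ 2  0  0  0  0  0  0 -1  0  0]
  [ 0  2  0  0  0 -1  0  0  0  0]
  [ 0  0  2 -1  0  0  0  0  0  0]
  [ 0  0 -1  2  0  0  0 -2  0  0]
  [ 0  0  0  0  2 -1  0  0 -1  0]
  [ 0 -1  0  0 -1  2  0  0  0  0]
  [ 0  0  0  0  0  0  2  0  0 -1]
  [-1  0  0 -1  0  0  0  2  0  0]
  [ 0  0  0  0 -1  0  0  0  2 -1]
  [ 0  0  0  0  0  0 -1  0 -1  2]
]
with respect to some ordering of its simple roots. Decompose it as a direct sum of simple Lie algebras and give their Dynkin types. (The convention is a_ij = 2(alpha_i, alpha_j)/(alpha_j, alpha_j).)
The diagram associated to this matrix has two connected components: the simple roots {alpha_2, alpha_5, alpha_6, alpha_7, alpha_9, alpha_10} form a chain of 6 nodes with single edges (A_6), and {alpha_1, alpha_3, alpha_4, alpha_8} form a chain of 4 nodes with a double edge between the middle two (F_4). A semisimple Lie algebra decomposes uniquely as the direct sum of simple ideals, one per connected component of its Dynkin diagram, so g ≅ A_6 ⊕ F_4 (dimension 48 + 52 = 100).

A_6 + F_4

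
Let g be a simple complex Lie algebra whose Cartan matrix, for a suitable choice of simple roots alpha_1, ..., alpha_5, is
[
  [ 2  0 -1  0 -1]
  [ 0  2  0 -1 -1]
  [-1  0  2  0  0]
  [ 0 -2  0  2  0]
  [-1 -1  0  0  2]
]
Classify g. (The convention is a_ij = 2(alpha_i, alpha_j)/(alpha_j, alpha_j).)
C_5

The matrix has rank 5 with 2's on the diagonal. Reading the off-diagonal entries as Dynkin edges (a single edge where a_ij = a_ji = -1; a double or triple edge where a_ij * a_ji = 2 or 3), the diagram is a chain of 5 nodes with a double edge at one end; the terminal node there is the unique long simple root (C_5). One simple-root ordering that puts it in standard form is (alpha_3, alpha_1, alpha_5, alpha_2, alpha_4). So the algebra is type C_5, i.e. sp(10).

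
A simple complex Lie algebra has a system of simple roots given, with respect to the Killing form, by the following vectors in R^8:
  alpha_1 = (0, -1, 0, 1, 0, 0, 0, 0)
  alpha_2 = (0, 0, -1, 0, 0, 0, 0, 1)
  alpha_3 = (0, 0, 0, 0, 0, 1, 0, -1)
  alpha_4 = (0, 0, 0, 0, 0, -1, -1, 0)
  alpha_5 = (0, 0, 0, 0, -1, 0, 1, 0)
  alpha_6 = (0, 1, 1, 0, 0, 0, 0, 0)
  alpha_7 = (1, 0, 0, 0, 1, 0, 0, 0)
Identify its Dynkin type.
A7

Compute the Cartan integers a_ij = 2(alpha_i, alpha_j)/(alpha_j, alpha_j); the resulting 7x7 Cartan matrix is
[[2, 0, 0, 0, 0, -1, 0], [0, 2, -1, 0, 0, -1, 0], [0, -1, 2, -1, 0, 0, 0], [0, 0, -1, 2, -1, 0, 0], [0, 0, 0, -1, 2, 0, -1], [-1, -1, 0, 0, 0, 2, 0], [0, 0, 0, 0, -1, 0, 2]].
All simple roots have the same length, so the diagram is simply laced. The associated Dynkin diagram is a chain of 7 nodes with single edges (A_7), so the type is A_7 (the algebra sl(8)).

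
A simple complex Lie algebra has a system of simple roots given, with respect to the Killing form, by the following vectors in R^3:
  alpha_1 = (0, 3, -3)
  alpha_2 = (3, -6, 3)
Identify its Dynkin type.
Compute the Cartan integers a_ij = 2(alpha_i, alpha_j)/(alpha_j, alpha_j); the resulting 2x2 Cartan matrix is
[[2, -1], [-3, 2]].
The roots have two lengths (squared-length ratio 3:1); the short ones are alpha_{1}. The associated Dynkin diagram is two nodes joined by a triple edge (G_2), so the type is G_2.

G_2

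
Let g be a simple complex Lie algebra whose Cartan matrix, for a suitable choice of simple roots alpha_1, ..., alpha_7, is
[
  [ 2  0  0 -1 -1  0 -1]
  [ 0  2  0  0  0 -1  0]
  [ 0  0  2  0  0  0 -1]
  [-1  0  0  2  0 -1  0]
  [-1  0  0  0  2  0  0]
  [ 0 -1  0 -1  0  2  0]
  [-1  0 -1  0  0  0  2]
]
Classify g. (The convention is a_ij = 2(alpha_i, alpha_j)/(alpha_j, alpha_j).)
The matrix has rank 7 with 2's on the diagonal. Reading the off-diagonal entries as Dynkin edges (a single edge where a_ij = a_ji = -1; a double or triple edge where a_ij * a_ji = 2 or 3), the diagram is a chain of 6 nodes with one extra node attached to the third node from one end (E_7). One simple-root ordering that puts it in standard form is (alpha_3, alpha_5, alpha_7, alpha_1, alpha_4, alpha_6, alpha_2). So the algebra is type E_7.

E_7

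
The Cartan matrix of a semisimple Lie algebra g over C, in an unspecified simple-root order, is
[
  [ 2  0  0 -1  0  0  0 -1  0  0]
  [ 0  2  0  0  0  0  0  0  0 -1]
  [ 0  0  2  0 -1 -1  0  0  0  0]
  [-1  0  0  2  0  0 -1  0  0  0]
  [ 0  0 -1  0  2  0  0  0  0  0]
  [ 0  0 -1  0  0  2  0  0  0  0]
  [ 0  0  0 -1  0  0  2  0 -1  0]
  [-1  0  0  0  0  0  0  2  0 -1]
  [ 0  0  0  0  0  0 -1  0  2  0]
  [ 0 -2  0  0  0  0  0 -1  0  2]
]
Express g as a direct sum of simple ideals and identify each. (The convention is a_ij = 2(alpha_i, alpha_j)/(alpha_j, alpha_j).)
A3 + B7

The diagram associated to this matrix has two connected components: the simple roots {alpha_3, alpha_5, alpha_6} form a chain of 3 nodes with single edges (A_3), and {alpha_1, alpha_2, alpha_4, alpha_7, alpha_8, alpha_9, alpha_10} form a chain of 7 nodes with a double edge at one end; the terminal node there is the unique short simple root (B_7). A semisimple Lie algebra decomposes uniquely as the direct sum of simple ideals, one per connected component of its Dynkin diagram, so g ≅ A_3 ⊕ B_7 (dimension 15 + 105 = 120).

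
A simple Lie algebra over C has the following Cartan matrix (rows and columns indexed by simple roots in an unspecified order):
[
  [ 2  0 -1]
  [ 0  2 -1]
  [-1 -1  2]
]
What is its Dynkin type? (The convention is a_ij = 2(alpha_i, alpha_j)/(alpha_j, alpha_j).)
The matrix has rank 3 with 2's on the diagonal. Reading the off-diagonal entries as Dynkin edges (a single edge where a_ij = a_ji = -1; a double or triple edge where a_ij * a_ji = 2 or 3), the diagram is a chain of 3 nodes with single edges (A_3). One simple-root ordering that puts it in standard form is (alpha_2, alpha_3, alpha_1). So the algebra is type A_3, i.e. sl(4).

type A_3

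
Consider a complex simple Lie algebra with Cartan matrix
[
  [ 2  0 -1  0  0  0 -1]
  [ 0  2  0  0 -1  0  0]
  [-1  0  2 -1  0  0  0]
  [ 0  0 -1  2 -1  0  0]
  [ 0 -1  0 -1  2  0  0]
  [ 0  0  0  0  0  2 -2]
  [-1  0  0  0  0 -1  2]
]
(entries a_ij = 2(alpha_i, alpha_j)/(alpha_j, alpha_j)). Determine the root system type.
type C_7

The matrix has rank 7 with 2's on the diagonal. Reading the off-diagonal entries as Dynkin edges (a single edge where a_ij = a_ji = -1; a double or triple edge where a_ij * a_ji = 2 or 3), the diagram is a chain of 7 nodes with a double edge at one end; the terminal node there is the unique long simple root (C_7). One simple-root ordering that puts it in standard form is (alpha_2, alpha_5, alpha_4, alpha_3, alpha_1, alpha_7, alpha_6). So the algebra is type C_7, i.e. sp(14).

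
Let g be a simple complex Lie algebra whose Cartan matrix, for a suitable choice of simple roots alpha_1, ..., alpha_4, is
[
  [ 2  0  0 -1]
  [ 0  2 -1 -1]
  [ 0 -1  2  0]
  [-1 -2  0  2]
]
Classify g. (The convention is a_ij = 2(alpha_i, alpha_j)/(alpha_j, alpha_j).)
F_4

The matrix has rank 4 with 2's on the diagonal. Reading the off-diagonal entries as Dynkin edges (a single edge where a_ij = a_ji = -1; a double or triple edge where a_ij * a_ji = 2 or 3), the diagram is a chain of 4 nodes with a double edge between the middle two (F_4). One simple-root ordering that puts it in standard form is (alpha_1, alpha_4, alpha_2, alpha_3). So the algebra is type F_4.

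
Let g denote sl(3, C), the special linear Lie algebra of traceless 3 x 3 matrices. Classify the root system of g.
This is sl(3), which has dimension 3^2 - 1 = 8 and rank 3 - 1 = 2 (a Cartan subalgebra is the diagonal traceless matrices). In the classification of classical Lie algebras, the special linear algebra sl(n+1) has type A_n; here n = 2, so the Dynkin diagram is a chain of 2 nodes with single edges (A_2). Hence the type is A_2.

type A_2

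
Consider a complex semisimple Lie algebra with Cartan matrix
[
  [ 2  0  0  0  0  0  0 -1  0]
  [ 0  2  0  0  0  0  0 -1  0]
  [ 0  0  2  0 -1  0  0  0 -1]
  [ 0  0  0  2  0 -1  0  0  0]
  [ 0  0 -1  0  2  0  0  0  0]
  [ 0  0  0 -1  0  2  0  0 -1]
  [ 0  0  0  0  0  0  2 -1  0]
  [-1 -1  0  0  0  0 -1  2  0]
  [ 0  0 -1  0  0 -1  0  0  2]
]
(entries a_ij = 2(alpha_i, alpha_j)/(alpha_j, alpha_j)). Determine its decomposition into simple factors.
The diagram associated to this matrix has two connected components: the simple roots {alpha_3, alpha_4, alpha_5, alpha_6, alpha_9} form a chain of 5 nodes with single edges (A_5), and {alpha_1, alpha_2, alpha_7, alpha_8} form a chain of 2 nodes with a fork of two nodes at one end (D_4). A semisimple Lie algebra decomposes uniquely as the direct sum of simple ideals, one per connected component of its Dynkin diagram, so g ≅ A_5 ⊕ D_4 (dimension 35 + 28 = 63).

A_5 (sl(6)) ⊕ D_4 (so(8))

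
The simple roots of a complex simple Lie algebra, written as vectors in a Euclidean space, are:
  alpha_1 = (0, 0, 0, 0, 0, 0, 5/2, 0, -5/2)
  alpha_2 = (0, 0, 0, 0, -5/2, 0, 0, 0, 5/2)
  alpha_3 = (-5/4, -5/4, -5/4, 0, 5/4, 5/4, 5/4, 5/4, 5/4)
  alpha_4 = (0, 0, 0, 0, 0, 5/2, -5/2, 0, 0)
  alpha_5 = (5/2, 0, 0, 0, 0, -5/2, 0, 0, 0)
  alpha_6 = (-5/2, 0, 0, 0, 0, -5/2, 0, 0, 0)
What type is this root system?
E_6

Compute the Cartan integers a_ij = 2(alpha_i, alpha_j)/(alpha_j, alpha_j); the resulting 6x6 Cartan matrix is
[[2, -1, 0, -1, 0, 0], [-1, 2, 0, 0, 0, 0], [0, 0, 2, 0, -1, 0], [-1, 0, 0, 2, -1, -1], [0, 0, -1, -1, 2, 0], [0, 0, 0, -1, 0, 2]].
All simple roots have the same length, so the diagram is simply laced. The associated Dynkin diagram is a chain of 5 nodes with one extra node attached to the third node from one end (E_6), so the type is E_6.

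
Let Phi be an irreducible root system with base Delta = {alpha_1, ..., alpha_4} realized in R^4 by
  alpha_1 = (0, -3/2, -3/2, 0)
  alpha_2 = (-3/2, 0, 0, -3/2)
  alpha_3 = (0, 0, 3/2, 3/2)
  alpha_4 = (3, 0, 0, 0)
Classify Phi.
Compute the Cartan integers a_ij = 2(alpha_i, alpha_j)/(alpha_j, alpha_j); the resulting 4x4 Cartan matrix is
[[2, 0, -1, 0], [0, 2, -1, -1], [-1, -1, 2, 0], [0, -2, 0, 2]].
The roots have two lengths (squared-length ratio 2:1); the short ones are alpha_{1,2,3}. The associated Dynkin diagram is a chain of 4 nodes with a double edge at one end; the terminal node there is the unique long simple root (C_4), so the type is C_4 (the algebra sp(8)).

C_4 (sp(8))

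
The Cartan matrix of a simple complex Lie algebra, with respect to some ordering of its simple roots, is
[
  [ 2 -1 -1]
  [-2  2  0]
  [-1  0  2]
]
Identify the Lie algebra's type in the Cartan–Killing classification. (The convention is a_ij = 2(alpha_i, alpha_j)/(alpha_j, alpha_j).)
C_3 (sp(6))

The matrix has rank 3 with 2's on the diagonal. Reading the off-diagonal entries as Dynkin edges (a single edge where a_ij = a_ji = -1; a double or triple edge where a_ij * a_ji = 2 or 3), the diagram is a chain of 3 nodes with a double edge at one end; the terminal node there is the unique long simple root (C_3). One simple-root ordering that puts it in standard form is (alpha_3, alpha_1, alpha_2). So the algebra is type C_3, i.e. sp(6).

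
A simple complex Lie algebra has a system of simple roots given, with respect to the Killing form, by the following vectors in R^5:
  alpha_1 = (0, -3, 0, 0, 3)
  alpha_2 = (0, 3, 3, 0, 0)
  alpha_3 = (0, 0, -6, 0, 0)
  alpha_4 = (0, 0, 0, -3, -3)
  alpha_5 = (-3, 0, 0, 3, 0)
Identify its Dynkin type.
Compute the Cartan integers a_ij = 2(alpha_i, alpha_j)/(alpha_j, alpha_j); the resulting 5x5 Cartan matrix is
[[2, -1, 0, -1, 0], [-1, 2, -1, 0, 0], [0, -2, 2, 0, 0], [-1, 0, 0, 2, -1], [0, 0, 0, -1, 2]].
The roots have two lengths (squared-length ratio 2:1); the short ones are alpha_{1,2,4,5}. The associated Dynkin diagram is a chain of 5 nodes with a double edge at one end; the terminal node there is the unique long simple root (C_5), so the type is C_5 (the algebra sp(10)).

type C_5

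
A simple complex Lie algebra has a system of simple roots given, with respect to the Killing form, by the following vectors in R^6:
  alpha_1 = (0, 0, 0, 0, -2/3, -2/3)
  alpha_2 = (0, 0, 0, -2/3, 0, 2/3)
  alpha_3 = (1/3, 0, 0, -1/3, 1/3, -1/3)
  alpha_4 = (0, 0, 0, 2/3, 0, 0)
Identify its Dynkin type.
F_4

Compute the Cartan integers a_ij = 2(alpha_i, alpha_j)/(alpha_j, alpha_j); the resulting 4x4 Cartan matrix is
[[2, -1, 0, 0], [-1, 2, 0, -2], [0, 0, 2, -1], [0, -1, -1, 2]].
The roots have two lengths (squared-length ratio 2:1); the short ones are alpha_{3,4}. The associated Dynkin diagram is a chain of 4 nodes with a double edge between the middle two (F_4), so the type is F_4.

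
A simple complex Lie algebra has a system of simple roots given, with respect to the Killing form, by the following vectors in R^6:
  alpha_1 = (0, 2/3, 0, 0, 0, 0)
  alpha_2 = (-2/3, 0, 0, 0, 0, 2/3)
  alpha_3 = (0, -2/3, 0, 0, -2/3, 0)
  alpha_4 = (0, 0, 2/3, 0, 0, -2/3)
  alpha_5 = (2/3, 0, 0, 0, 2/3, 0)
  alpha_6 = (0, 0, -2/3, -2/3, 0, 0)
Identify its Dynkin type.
B6

Compute the Cartan integers a_ij = 2(alpha_i, alpha_j)/(alpha_j, alpha_j); the resulting 6x6 Cartan matrix is
[[2, 0, -1, 0, 0, 0], [0, 2, 0, -1, -1, 0], [-2, 0, 2, 0, -1, 0], [0, -1, 0, 2, 0, -1], [0, -1, -1, 0, 2, 0], [0, 0, 0, -1, 0, 2]].
The roots have two lengths (squared-length ratio 2:1); the short ones are alpha_{1}. The associated Dynkin diagram is a chain of 6 nodes with a double edge at one end; the terminal node there is the unique short simple root (B_6), so the type is B_6 (the algebra so(13)).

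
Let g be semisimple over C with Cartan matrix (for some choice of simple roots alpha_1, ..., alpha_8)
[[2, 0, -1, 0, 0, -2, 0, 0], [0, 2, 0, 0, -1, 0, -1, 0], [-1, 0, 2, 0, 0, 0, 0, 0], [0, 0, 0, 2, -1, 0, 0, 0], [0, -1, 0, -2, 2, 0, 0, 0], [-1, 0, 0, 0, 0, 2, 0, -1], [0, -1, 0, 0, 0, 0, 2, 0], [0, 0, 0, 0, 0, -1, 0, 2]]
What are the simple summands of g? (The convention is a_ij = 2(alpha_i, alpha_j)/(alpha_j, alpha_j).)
The diagram associated to this matrix has two connected components: the simple roots {alpha_2, alpha_4, alpha_5, alpha_7} form a chain of 4 nodes with a double edge at one end; the terminal node there is the unique short simple root (B_4), and {alpha_1, alpha_3, alpha_6, alpha_8} form a chain of 4 nodes with a double edge between the middle two (F_4). A semisimple Lie algebra decomposes uniquely as the direct sum of simple ideals, one per connected component of its Dynkin diagram, so g ≅ B_4 ⊕ F_4 (dimension 36 + 52 = 88).

B4 ⊕ F4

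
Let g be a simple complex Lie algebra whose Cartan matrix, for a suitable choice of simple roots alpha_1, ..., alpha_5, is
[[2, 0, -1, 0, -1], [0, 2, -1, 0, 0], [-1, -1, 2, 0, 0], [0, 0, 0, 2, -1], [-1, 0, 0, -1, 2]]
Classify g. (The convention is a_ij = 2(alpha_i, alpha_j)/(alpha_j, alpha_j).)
The matrix has rank 5 with 2's on the diagonal. Reading the off-diagonal entries as Dynkin edges (a single edge where a_ij = a_ji = -1; a double or triple edge where a_ij * a_ji = 2 or 3), the diagram is a chain of 5 nodes with single edges (A_5). One simple-root ordering that puts it in standard form is (alpha_2, alpha_3, alpha_1, alpha_5, alpha_4). So the algebra is type A_5, i.e. sl(6).

A_5 (sl(6))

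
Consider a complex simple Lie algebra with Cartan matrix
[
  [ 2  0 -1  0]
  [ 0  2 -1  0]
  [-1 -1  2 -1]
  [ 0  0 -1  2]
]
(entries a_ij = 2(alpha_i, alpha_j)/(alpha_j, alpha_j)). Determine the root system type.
The matrix has rank 4 with 2's on the diagonal. Reading the off-diagonal entries as Dynkin edges (a single edge where a_ij = a_ji = -1; a double or triple edge where a_ij * a_ji = 2 or 3), the diagram is a chain of 2 nodes with a fork of two nodes at one end (D_4). One simple-root ordering that puts it in standard form is (alpha_2, alpha_3, alpha_4, alpha_1). So the algebra is type D_4, i.e. so(8).

D4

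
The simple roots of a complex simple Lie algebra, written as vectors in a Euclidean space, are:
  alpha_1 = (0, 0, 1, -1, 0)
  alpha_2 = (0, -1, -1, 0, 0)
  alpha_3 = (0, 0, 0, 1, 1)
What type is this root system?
type A_3

Compute the Cartan integers a_ij = 2(alpha_i, alpha_j)/(alpha_j, alpha_j); the resulting 3x3 Cartan matrix is
[[2, -1, -1], [-1, 2, 0], [-1, 0, 2]].
All simple roots have the same length, so the diagram is simply laced. The associated Dynkin diagram is a chain of 3 nodes with single edges (A_3), so the type is A_3 (the algebra sl(4)).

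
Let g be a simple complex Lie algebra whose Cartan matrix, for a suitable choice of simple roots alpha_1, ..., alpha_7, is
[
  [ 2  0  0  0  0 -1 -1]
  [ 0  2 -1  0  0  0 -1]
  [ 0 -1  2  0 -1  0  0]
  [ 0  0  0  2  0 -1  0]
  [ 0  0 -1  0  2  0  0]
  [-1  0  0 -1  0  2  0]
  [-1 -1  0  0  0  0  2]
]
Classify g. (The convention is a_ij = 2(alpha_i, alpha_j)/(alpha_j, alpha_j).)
type A_7

The matrix has rank 7 with 2's on the diagonal. Reading the off-diagonal entries as Dynkin edges (a single edge where a_ij = a_ji = -1; a double or triple edge where a_ij * a_ji = 2 or 3), the diagram is a chain of 7 nodes with single edges (A_7). One simple-root ordering that puts it in standard form is (alpha_5, alpha_3, alpha_2, alpha_7, alpha_1, alpha_6, alpha_4). So the algebra is type A_7, i.e. sl(8).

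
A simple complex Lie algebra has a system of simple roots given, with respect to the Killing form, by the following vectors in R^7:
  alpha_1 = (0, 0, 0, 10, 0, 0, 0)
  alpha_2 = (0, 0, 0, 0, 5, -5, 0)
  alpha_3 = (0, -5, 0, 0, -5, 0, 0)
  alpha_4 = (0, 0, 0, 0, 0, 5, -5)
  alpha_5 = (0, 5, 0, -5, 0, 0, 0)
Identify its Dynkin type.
Compute the Cartan integers a_ij = 2(alpha_i, alpha_j)/(alpha_j, alpha_j); the resulting 5x5 Cartan matrix is
[[2, 0, 0, 0, -2], [0, 2, -1, -1, 0], [0, -1, 2, 0, -1], [0, -1, 0, 2, 0], [-1, 0, -1, 0, 2]].
The roots have two lengths (squared-length ratio 2:1); the short ones are alpha_{2,3,4,5}. The associated Dynkin diagram is a chain of 5 nodes with a double edge at one end; the terminal node there is the unique long simple root (C_5), so the type is C_5 (the algebra sp(10)).

type C_5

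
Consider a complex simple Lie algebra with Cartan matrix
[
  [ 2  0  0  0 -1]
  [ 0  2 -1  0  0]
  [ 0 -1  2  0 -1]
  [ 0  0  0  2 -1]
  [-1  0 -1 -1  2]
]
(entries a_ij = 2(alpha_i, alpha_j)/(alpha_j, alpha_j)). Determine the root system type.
The matrix has rank 5 with 2's on the diagonal. Reading the off-diagonal entries as Dynkin edges (a single edge where a_ij = a_ji = -1; a double or triple edge where a_ij * a_ji = 2 or 3), the diagram is a chain of 3 nodes with a fork of two nodes at one end (D_5). One simple-root ordering that puts it in standard form is (alpha_2, alpha_3, alpha_5, alpha_4, alpha_1). So the algebra is type D_5, i.e. so(10).

type D_5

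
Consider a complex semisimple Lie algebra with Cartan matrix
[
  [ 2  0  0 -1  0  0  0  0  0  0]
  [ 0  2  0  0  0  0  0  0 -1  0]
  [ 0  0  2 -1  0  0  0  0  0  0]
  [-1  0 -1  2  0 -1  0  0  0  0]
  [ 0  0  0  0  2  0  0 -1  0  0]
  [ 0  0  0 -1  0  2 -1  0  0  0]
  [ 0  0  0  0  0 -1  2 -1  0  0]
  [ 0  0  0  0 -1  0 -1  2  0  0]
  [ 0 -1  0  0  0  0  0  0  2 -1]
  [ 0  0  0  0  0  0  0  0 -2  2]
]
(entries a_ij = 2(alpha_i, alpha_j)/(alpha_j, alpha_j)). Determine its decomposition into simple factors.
C_3 (sp(6)) ⊕ D_7 (so(14))

The diagram associated to this matrix has two connected components: the simple roots {alpha_2, alpha_9, alpha_10} form a chain of 3 nodes with a double edge at one end; the terminal node there is the unique long simple root (C_3), and {alpha_1, alpha_3, alpha_4, alpha_5, alpha_6, alpha_7, alpha_8} form a chain of 5 nodes with a fork of two nodes at one end (D_7). A semisimple Lie algebra decomposes uniquely as the direct sum of simple ideals, one per connected component of its Dynkin diagram, so g ≅ C_3 ⊕ D_7 (dimension 21 + 91 = 112).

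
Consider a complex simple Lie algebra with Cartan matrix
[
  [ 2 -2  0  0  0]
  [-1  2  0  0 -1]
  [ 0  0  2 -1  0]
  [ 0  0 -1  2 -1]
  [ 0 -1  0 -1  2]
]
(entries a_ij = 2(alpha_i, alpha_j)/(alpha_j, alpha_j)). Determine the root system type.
C_5 (sp(10))

The matrix has rank 5 with 2's on the diagonal. Reading the off-diagonal entries as Dynkin edges (a single edge where a_ij = a_ji = -1; a double or triple edge where a_ij * a_ji = 2 or 3), the diagram is a chain of 5 nodes with a double edge at one end; the terminal node there is the unique long simple root (C_5). One simple-root ordering that puts it in standard form is (alpha_3, alpha_4, alpha_5, alpha_2, alpha_1). So the algebra is type C_5, i.e. sp(10).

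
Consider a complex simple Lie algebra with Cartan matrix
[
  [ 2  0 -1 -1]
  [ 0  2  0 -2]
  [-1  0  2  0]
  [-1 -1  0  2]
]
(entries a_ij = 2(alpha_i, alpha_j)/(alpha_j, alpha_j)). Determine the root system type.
The matrix has rank 4 with 2's on the diagonal. Reading the off-diagonal entries as Dynkin edges (a single edge where a_ij = a_ji = -1; a double or triple edge where a_ij * a_ji = 2 or 3), the diagram is a chain of 4 nodes with a double edge at one end; the terminal node there is the unique long simple root (C_4). One simple-root ordering that puts it in standard form is (alpha_3, alpha_1, alpha_4, alpha_2). So the algebra is type C_4, i.e. sp(8).

type C_4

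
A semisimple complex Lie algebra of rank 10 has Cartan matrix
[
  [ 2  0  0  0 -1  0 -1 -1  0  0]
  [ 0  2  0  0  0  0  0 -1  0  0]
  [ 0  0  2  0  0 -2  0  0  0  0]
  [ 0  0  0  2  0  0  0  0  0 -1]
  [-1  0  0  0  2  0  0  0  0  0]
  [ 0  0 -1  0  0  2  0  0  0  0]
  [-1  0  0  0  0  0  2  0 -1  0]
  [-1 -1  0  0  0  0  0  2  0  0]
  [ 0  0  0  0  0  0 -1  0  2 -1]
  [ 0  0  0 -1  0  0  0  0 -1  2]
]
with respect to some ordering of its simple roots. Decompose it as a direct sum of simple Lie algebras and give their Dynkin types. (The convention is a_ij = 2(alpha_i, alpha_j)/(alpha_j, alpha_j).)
B2 ⊕ E8

The diagram associated to this matrix has two connected components: the simple roots {alpha_3, alpha_6} form a chain of 2 nodes with a double edge at one end; the terminal node there is the unique short simple root (B_2), and {alpha_1, alpha_2, alpha_4, alpha_5, alpha_7, alpha_8, alpha_9, alpha_10} form a chain of 7 nodes with one extra node attached to the third node from one end (E_8). A semisimple Lie algebra decomposes uniquely as the direct sum of simple ideals, one per connected component of its Dynkin diagram, so g ≅ B_2 ⊕ E_8 (dimension 10 + 248 = 258).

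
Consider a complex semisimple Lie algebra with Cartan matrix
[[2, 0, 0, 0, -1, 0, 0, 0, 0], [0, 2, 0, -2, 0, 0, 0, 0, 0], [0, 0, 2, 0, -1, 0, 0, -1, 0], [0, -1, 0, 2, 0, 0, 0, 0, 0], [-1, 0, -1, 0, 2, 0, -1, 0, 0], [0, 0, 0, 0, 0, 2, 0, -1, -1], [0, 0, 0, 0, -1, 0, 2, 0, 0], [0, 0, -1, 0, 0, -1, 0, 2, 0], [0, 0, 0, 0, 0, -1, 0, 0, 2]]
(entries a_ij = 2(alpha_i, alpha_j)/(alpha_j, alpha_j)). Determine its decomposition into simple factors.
The diagram associated to this matrix has two connected components: the simple roots {alpha_2, alpha_4} form a chain of 2 nodes with a double edge at one end; the terminal node there is the unique short simple root (B_2), and {alpha_1, alpha_3, alpha_5, alpha_6, alpha_7, alpha_8, alpha_9} form a chain of 5 nodes with a fork of two nodes at one end (D_7). A semisimple Lie algebra decomposes uniquely as the direct sum of simple ideals, one per connected component of its Dynkin diagram, so g ≅ B_2 ⊕ D_7 (dimension 10 + 91 = 101).

B2 ⊕ D7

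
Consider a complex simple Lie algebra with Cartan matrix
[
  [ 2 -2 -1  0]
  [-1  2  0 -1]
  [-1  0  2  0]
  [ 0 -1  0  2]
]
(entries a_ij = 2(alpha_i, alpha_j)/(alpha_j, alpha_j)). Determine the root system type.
The matrix has rank 4 with 2's on the diagonal. Reading the off-diagonal entries as Dynkin edges (a single edge where a_ij = a_ji = -1; a double or triple edge where a_ij * a_ji = 2 or 3), the diagram is a chain of 4 nodes with a double edge between the middle two (F_4). One simple-root ordering that puts it in standard form is (alpha_3, alpha_1, alpha_2, alpha_4). So the algebra is type F_4.

F4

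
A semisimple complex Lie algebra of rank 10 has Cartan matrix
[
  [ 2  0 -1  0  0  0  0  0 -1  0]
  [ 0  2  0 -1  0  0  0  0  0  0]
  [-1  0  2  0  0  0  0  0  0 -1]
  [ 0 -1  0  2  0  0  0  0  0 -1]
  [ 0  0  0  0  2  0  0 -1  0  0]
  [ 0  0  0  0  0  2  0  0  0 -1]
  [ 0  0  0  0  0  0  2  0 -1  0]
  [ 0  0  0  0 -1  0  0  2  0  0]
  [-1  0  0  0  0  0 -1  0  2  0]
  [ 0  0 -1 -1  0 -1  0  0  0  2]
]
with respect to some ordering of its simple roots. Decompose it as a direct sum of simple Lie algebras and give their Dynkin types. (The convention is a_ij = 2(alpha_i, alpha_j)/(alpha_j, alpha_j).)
A2 ⊕ E8

The diagram associated to this matrix has two connected components: the simple roots {alpha_5, alpha_8} form a chain of 2 nodes with single edges (A_2), and {alpha_1, alpha_2, alpha_3, alpha_4, alpha_6, alpha_7, alpha_9, alpha_10} form a chain of 7 nodes with one extra node attached to the third node from one end (E_8). A semisimple Lie algebra decomposes uniquely as the direct sum of simple ideals, one per connected component of its Dynkin diagram, so g ≅ A_2 ⊕ E_8 (dimension 8 + 248 = 256).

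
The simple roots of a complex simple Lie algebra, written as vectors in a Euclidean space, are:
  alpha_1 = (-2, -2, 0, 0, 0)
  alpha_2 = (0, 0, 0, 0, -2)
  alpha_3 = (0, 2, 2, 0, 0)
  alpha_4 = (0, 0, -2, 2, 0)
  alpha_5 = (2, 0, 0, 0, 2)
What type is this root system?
Compute the Cartan integers a_ij = 2(alpha_i, alpha_j)/(alpha_j, alpha_j); the resulting 5x5 Cartan matrix is
[[2, 0, -1, 0, -1], [0, 2, 0, 0, -1], [-1, 0, 2, -1, 0], [0, 0, -1, 2, 0], [-1, -2, 0, 0, 2]].
The roots have two lengths (squared-length ratio 2:1); the short ones are alpha_{2}. The associated Dynkin diagram is a chain of 5 nodes with a double edge at one end; the terminal node there is the unique short simple root (B_5), so the type is B_5 (the algebra so(11)).

B_5 (so(11))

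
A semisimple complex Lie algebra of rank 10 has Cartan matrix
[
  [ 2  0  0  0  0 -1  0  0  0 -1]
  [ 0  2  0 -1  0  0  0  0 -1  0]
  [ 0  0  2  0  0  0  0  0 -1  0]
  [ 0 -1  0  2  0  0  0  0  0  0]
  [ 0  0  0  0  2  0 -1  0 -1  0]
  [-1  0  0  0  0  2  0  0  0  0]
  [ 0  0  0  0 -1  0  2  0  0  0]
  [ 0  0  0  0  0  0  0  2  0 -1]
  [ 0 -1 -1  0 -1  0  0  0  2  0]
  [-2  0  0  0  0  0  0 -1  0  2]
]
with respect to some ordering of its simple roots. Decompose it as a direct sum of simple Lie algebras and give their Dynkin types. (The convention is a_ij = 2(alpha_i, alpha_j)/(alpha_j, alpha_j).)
The diagram associated to this matrix has two connected components: the simple roots {alpha_2, alpha_3, alpha_4, alpha_5, alpha_7, alpha_9} form a chain of 5 nodes with one extra node attached to the third node from one end (E_6), and {alpha_1, alpha_6, alpha_8, alpha_10} form a chain of 4 nodes with a double edge between the middle two (F_4). A semisimple Lie algebra decomposes uniquely as the direct sum of simple ideals, one per connected component of its Dynkin diagram, so g ≅ E_6 ⊕ F_4 (dimension 78 + 52 = 130).

E_6 ⊕ F_4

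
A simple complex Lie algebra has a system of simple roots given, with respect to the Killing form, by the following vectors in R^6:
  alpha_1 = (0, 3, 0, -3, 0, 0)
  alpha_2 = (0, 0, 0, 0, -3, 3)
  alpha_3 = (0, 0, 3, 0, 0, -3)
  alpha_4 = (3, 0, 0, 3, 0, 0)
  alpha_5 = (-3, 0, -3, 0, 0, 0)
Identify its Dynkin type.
Compute the Cartan integers a_ij = 2(alpha_i, alpha_j)/(alpha_j, alpha_j); the resulting 5x5 Cartan matrix is
[[2, 0, 0, -1, 0], [0, 2, -1, 0, 0], [0, -1, 2, 0, -1], [-1, 0, 0, 2, -1], [0, 0, -1, -1, 2]].
All simple roots have the same length, so the diagram is simply laced. The associated Dynkin diagram is a chain of 5 nodes with single edges (A_5), so the type is A_5 (the algebra sl(6)).

A_5 (sl(6))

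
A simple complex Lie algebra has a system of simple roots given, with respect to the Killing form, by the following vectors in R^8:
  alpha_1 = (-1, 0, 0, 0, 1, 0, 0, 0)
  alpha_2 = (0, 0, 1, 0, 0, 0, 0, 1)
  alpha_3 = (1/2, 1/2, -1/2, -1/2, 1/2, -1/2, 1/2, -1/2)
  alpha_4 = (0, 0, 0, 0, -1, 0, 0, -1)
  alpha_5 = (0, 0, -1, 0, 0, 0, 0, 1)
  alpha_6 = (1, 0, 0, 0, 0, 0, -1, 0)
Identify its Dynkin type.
type E_6

Compute the Cartan integers a_ij = 2(alpha_i, alpha_j)/(alpha_j, alpha_j); the resulting 6x6 Cartan matrix is
[[2, 0, 0, -1, 0, -1], [0, 2, -1, -1, 0, 0], [0, -1, 2, 0, 0, 0], [-1, -1, 0, 2, -1, 0], [0, 0, 0, -1, 2, 0], [-1, 0, 0, 0, 0, 2]].
All simple roots have the same length, so the diagram is simply laced. The associated Dynkin diagram is a chain of 5 nodes with one extra node attached to the third node from one end (E_6), so the type is E_6.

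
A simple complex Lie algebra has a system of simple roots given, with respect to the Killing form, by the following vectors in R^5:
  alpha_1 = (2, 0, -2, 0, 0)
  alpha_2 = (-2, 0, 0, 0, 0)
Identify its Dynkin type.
B2

Compute the Cartan integers a_ij = 2(alpha_i, alpha_j)/(alpha_j, alpha_j); the resulting 2x2 Cartan matrix is
[[2, -2], [-1, 2]].
The roots have two lengths (squared-length ratio 2:1); the short ones are alpha_{2}. The associated Dynkin diagram is a chain of 2 nodes with a double edge at one end; the terminal node there is the unique short simple root (B_2), so the type is B_2 (the algebra so(5)).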